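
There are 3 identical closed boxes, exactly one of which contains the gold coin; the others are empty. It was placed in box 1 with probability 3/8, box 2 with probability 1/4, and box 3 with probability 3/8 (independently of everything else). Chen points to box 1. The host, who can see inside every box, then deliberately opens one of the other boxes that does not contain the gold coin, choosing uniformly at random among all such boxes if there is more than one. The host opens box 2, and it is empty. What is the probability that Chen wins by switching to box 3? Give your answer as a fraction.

2/3

Consider each possible location of the gold coin in turn.
If it is in box 1 (prior 3/8): the host has 2 equally likely choices, so probability 1/2; weight (3/8)·(1/2) = 3/16.
If it is in box 2 (prior 1/4): the host opened box 2, so this case is ruled out; weight (1/4)·0 = 0.
If it is in box 3 (prior 3/8): the host has no choice, probability 1; weight (3/8)·1 = 3/8.
The weights sum to 9/16.
So P(the gold coin in box 3 | the host opened box 2) = (3/8) / (9/16) = 2/3.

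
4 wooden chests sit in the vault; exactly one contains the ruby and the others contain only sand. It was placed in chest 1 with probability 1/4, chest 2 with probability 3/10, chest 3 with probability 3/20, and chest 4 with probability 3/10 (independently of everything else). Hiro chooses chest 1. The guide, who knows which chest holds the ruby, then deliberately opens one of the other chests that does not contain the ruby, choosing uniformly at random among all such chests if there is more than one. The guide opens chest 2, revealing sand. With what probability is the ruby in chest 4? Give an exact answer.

18/37

Condition on the true location of the ruby.
If it is in chest 1 (prior 1/4): the guide has 3 equally likely choices, so probability 1/3; weight (1/4)·(1/3) = 1/12.
If it is in chest 2 (prior 3/10): the guide opened chest 2, so this case is ruled out; weight (3/10)·0 = 0.
If it is in chest 3 (prior 3/20): the guide has 2 equally likely choices, so probability 1/2; weight (3/20)·(1/2) = 3/40.
If it is in chest 4 (prior 3/10): the guide has 2 equally likely choices, so probability 1/2; weight (3/10)·(1/2) = 3/20.
The weights sum to 37/120.
So P(the ruby in chest 4 | the guide opened chest 2) = (3/20) / (37/120) = 18/37.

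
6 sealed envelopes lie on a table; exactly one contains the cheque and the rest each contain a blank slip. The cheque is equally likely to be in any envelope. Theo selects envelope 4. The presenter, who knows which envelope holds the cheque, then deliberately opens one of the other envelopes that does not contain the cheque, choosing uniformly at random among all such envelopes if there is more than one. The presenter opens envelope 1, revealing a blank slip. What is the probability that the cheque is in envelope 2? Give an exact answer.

5/24

Condition on the true location of the cheque.
If it is in envelope 1 (prior 1/6): the presenter opened envelope 1, so this case is ruled out; weight (1/6)·0 = 0.
If it is in any of envelopes 2, 3, 5, and 6 (prior 1/6 each): the presenter has 4 equally likely choices, so probability 1/4; weight (1/6)·(1/4) = 1/24 each.
If it is in envelope 4 (prior 1/6): the presenter has 5 equally likely choices, so probability 1/5; weight (1/6)·(1/5) = 1/30.
The weights sum to 1/5.
So P(the cheque in envelope 2 | the presenter opened envelope 1) = (1/24) / (1/5) = 5/24.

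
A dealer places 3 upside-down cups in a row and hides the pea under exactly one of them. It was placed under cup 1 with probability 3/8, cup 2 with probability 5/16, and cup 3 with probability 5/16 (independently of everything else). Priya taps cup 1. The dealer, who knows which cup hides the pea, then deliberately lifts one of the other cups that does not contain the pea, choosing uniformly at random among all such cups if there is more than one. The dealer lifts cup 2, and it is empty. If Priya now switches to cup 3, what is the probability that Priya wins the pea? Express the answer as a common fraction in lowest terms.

5/8

Consider each possible location of the pea in turn.
If it is under cup 1 (prior 3/8): the dealer has 2 equally likely choices, so probability 1/2; weight (3/8)·(1/2) = 3/16.
If it is under cup 2 (prior 5/16): the dealer opened cup 2, so this case is ruled out; weight (5/16)·0 = 0.
If it is under cup 3 (prior 5/16): the dealer has no choice, probability 1; weight (5/16)·1 = 5/16.
The weights sum to 1/2.
So P(the pea under cup 3 | the dealer opened cup 2) = (5/16) / (1/2) = 5/8.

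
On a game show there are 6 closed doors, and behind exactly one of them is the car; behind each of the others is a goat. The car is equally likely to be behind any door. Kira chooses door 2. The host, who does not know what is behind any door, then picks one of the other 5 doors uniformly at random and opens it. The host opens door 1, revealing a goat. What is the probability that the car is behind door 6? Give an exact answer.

Condition on the true location of the car.
If it is behind door 1 (prior 1/6): the host opened door 1, so this case is ruled out; weight (1/6)·0 = 0.
If it is behind any of doors 2, 3, 4, 5, and 6 (prior 1/6 each): the host picks door 1 with probability 1/5 regardless, and it is not the prize; weight (1/6)·(1/5) = 1/30 each.
The weights sum to 1/6.
So P(the car behind door 6 | the host opened door 1) = (1/30) / (1/6) = 1/5.

1/5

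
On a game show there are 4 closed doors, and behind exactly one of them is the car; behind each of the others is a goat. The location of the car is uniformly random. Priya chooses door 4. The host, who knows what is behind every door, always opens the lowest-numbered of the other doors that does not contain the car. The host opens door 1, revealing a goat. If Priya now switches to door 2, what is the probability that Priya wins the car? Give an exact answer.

Apply Bayes' rule, conditioning on where the car actually is.
If it is behind door 1 (prior 1/4): the host opened door 1, so this case is ruled out; weight (1/4)·0 = 0.
If it is behind any of doors 2, 3, and 4 (prior 1/4 each): door 1 is the lowest-numbered option available, probability 1; weight (1/4)·1 = 1/4 each.
The weights sum to 3/4.
So P(the car behind door 2 | the host opened door 1) = (1/4) / (3/4) = 1/3.

1/3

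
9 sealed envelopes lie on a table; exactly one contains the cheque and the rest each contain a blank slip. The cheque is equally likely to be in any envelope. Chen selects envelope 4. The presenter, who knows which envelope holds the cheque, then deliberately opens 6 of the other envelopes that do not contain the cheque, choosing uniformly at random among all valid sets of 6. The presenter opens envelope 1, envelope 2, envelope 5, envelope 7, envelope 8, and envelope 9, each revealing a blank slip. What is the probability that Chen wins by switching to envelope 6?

4/9

Consider each possible location of the cheque in turn.
If it is in any of envelopes 1, 2, 5, 7, 8, and 9 (prior 1/9 each): that envelope was opened and seen not to hold the prize — ruled out; weight (1/9)·0 = 0 each.
If it is in either of envelopes 3 and 6 (prior 1/9 each): the presenter has 7 equally likely choices, so probability 1/7; weight (1/9)·(1/7) = 1/63 each.
If it is in envelope 4 (prior 1/9): the presenter has 28 equally likely choices, so probability 1/28; weight (1/9)·(1/28) = 1/252.
The weights sum to 1/28.
So P(the cheque in envelope 6 | the presenter opened envelope 1, envelope 2, envelope 5, envelope 7, envelope 8, and envelope 9) = (1/63) / (1/28) = 4/9.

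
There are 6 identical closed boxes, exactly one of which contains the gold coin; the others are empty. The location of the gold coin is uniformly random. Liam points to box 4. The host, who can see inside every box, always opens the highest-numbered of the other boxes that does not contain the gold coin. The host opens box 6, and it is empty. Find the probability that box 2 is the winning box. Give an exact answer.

1/5

Apply Bayes' rule, conditioning on where the gold coin actually is.
If it is in any of boxes 1, 2, 3, 4, and 5 (prior 1/6 each): box 6 is the highest-numbered option available, probability 1; weight (1/6)·1 = 1/6 each.
If it is in box 6 (prior 1/6): the host opened box 6, so this case is ruled out; weight (1/6)·0 = 0.
The weights sum to 5/6.
So P(the gold coin in box 2 | the host opened box 6) = (1/6) / (5/6) = 1/5.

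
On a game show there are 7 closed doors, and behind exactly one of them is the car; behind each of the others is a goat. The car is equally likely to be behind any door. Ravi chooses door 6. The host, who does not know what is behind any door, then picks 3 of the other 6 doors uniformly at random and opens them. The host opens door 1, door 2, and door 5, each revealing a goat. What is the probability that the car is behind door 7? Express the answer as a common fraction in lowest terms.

1/4

Because the host chose which doors to open without knowing where the car is, the choice is independent of the prize location. Learning that none of the 3 opened doors holds the car simply rules out those 3 locations and leaves the remaining 4 doors still equally likely by symmetry.
So P(the car behind door 7) = 1/4.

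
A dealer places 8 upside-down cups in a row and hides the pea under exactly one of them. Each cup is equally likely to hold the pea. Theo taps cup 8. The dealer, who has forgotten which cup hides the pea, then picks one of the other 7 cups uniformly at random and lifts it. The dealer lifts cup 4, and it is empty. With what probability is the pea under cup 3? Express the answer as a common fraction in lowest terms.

Consider each possible location of the pea in turn.
If it is under any of cups 1, 2, 3, 5, 6, 7, and 8 (prior 1/8 each): the dealer picks cup 4 with probability 1/7 regardless, and it is not the prize; weight (1/8)·(1/7) = 1/56 each.
If it is under cup 4 (prior 1/8): the dealer opened cup 4, so this case is ruled out; weight (1/8)·0 = 0.
The weights sum to 1/8.
So P(the pea under cup 3 | the dealer opened cup 4) = (1/56) / (1/8) = 1/7.

1/7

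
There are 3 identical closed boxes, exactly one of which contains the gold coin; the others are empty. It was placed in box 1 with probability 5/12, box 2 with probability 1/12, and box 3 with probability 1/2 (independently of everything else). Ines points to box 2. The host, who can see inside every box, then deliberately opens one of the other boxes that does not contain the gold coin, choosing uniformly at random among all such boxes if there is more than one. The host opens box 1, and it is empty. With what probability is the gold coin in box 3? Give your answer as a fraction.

12/13

Consider each possible location of the gold coin in turn.
If it is in box 1 (prior 5/12): the host opened box 1, so this case is ruled out; weight (5/12)·0 = 0.
If it is in box 2 (prior 1/12): the host has 2 equally likely choices, so probability 1/2; weight (1/12)·(1/2) = 1/24.
If it is in box 3 (prior 1/2): the host has no choice, probability 1; weight (1/2)·1 = 1/2.
The weights sum to 13/24.
So P(the gold coin in box 3 | the host opened box 1) = (1/2) / (13/24) = 12/13.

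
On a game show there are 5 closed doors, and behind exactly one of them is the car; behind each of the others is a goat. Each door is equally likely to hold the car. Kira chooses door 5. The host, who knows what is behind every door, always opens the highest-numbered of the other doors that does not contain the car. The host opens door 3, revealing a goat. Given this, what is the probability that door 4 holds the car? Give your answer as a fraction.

Consider each possible location of the car in turn.
If it is behind any of doors 1, 2, and 5 (prior 1/5 each): the host would have opened door 4 instead, probability 0; weight (1/5)·0 = 0 each.
If it is behind door 3 (prior 1/5): the host opened door 3, so this case is ruled out; weight (1/5)·0 = 0.
If it is behind door 4 (prior 1/5): door 3 is the highest-numbered option available, probability 1; weight (1/5)·1 = 1/5.
The weights sum to 1/5.
So P(the car behind door 4 | the host opened door 3) = (1/5) / (1/5) = 1.

1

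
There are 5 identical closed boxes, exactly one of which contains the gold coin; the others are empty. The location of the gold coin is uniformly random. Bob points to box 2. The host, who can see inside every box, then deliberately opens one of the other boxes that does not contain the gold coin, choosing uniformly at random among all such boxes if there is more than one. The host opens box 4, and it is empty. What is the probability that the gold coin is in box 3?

4/15

Condition on the true location of the gold coin.
If it is in any of boxes 1, 3, and 5 (prior 1/5 each): the host has 3 equally likely choices, so probability 1/3; weight (1/5)·(1/3) = 1/15 each.
If it is in box 2 (prior 1/5): the host has 4 equally likely choices, so probability 1/4; weight (1/5)·(1/4) = 1/20.
If it is in box 4 (prior 1/5): the host opened box 4, so this case is ruled out; weight (1/5)·0 = 0.
The weights sum to 1/4.
So P(the gold coin in box 3 | the host opened box 4) = (1/15) / (1/4) = 4/15.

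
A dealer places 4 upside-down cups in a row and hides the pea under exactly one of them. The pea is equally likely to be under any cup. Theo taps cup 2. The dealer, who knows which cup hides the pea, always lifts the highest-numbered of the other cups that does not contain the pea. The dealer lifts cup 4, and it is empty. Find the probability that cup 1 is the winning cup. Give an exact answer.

Apply Bayes' rule, conditioning on where the pea actually is.
If it is under any of cups 1, 2, and 3 (prior 1/4 each): cup 4 is the highest-numbered option available, probability 1; weight (1/4)·1 = 1/4 each.
If it is under cup 4 (prior 1/4): the dealer opened cup 4, so this case is ruled out; weight (1/4)·0 = 0.
The weights sum to 3/4.
So P(the pea under cup 1 | the dealer opened cup 4) = (1/4) / (3/4) = 1/3.

1/3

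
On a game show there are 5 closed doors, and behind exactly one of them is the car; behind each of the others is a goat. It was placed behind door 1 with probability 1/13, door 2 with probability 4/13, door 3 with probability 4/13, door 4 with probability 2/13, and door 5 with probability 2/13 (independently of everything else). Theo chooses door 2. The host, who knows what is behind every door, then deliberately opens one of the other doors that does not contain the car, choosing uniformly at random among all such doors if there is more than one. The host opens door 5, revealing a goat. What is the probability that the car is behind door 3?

2/5

Apply Bayes' rule, conditioning on where the car actually is.
If it is behind door 1 (prior 1/13): the host has 3 equally likely choices, so probability 1/3; weight (1/13)·(1/3) = 1/39.
If it is behind door 2 (prior 4/13): the host has 4 equally likely choices, so probability 1/4; weight (4/13)·(1/4) = 1/13.
If it is behind door 3 (prior 4/13): the host has 3 equally likely choices, so probability 1/3; weight (4/13)·(1/3) = 4/39.
If it is behind door 4 (prior 2/13): the host has 3 equally likely choices, so probability 1/3; weight (2/13)·(1/3) = 2/39.
If it is behind door 5 (prior 2/13): the host opened door 5, so this case is ruled out; weight (2/13)·0 = 0.
The weights sum to 10/39.
So P(the car behind door 3 | the host opened door 5) = (4/39) / (10/39) = 2/5.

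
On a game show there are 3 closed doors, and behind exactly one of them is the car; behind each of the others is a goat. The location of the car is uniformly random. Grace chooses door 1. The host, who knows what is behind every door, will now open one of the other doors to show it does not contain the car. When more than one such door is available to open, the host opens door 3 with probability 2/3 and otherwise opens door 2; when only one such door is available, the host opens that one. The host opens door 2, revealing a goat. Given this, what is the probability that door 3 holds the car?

Consider each possible location of the car in turn.
If it is behind door 1 (prior 1/3): door 3 is available but not opened, probability 1/3; weight (1/3)·(1/3) = 1/9.
If it is behind door 2 (prior 1/3): the host opened door 2, so this case is ruled out; weight (1/3)·0 = 0.
If it is behind door 3 (prior 1/3): only door 2 is available, probability 1; weight (1/3)·1 = 1/3.
The weights sum to 4/9.
So P(the car behind door 3 | the host opened door 2) = (1/3) / (4/9) = 3/4.

3/4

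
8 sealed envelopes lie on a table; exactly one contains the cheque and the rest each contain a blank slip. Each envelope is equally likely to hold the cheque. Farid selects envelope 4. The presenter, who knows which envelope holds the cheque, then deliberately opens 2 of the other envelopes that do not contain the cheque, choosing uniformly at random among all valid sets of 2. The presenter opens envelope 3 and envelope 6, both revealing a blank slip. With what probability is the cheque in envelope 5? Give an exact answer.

Condition on the true location of the cheque.
If it is in any of envelopes 1, 2, 5, 7, and 8 (prior 1/8 each): the presenter has 15 equally likely choices, so probability 1/15; weight (1/8)·(1/15) = 1/120 each.
If it is in either of envelopes 3 and 6 (prior 1/8 each): that envelope was opened and seen not to hold the prize — ruled out; weight (1/8)·0 = 0 each.
If it is in envelope 4 (prior 1/8): the presenter has 21 equally likely choices, so probability 1/21; weight (1/8)·(1/21) = 1/168.
The weights sum to 1/21.
So P(the cheque in envelope 5 | the presenter opened envelope 3 and envelope 6) = (1/120) / (1/21) = 7/40.

7/40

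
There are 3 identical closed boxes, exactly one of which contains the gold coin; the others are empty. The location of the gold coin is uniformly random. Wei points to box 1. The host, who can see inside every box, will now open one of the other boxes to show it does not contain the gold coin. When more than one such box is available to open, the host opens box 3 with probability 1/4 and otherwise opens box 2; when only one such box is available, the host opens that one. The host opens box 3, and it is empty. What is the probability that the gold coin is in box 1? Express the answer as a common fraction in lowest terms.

1/5

Apply Bayes' rule, conditioning on where the gold coin actually is.
If it is in box 1 (prior 1/3): box 3 is available, opened with probability 1/4; weight (1/3)·(1/4) = 1/12.
If it is in box 2 (prior 1/3): only box 3 is available, probability 1; weight (1/3)·1 = 1/3.
If it is in box 3 (prior 1/3): the host opened box 3, so this case is ruled out; weight (1/3)·0 = 0.
The weights sum to 5/12.
So P(the gold coin in box 1 | the host opened box 3) = (1/12) / (5/12) = 1/5.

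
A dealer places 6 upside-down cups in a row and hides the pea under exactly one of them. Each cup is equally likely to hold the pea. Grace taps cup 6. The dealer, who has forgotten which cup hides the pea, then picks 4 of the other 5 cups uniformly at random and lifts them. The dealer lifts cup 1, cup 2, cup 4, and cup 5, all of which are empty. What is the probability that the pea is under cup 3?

Apply Bayes' rule, conditioning on where the pea actually is.
If it is under any of cups 1, 2, 4, and 5 (prior 1/6 each): that cup was opened and seen not to hold the prize — ruled out; weight (1/6)·0 = 0 each.
If it is under either of cups 3 and 6 (prior 1/6 each): the dealer picks exactly this set with probability 1/5 regardless, and none is the prize; weight (1/6)·(1/5) = 1/30 each.
The weights sum to 1/15.
So P(the pea under cup 3 | the dealer opened cup 1, cup 2, cup 4, and cup 5) = (1/30) / (1/15) = 1/2.

1/2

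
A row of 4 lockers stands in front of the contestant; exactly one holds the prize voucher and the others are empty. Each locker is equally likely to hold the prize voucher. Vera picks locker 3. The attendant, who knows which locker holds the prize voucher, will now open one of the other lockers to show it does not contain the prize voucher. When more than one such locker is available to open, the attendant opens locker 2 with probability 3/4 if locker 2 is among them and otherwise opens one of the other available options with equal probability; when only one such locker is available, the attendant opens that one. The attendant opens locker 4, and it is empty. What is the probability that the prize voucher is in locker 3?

1/7

Condition on the true location of the prize voucher.
If it is in locker 1 (prior 1/4): locker 2 is available but not opened, probability 1/4; weight (1/4)·(1/4) = 1/16.
If it is in locker 2 (prior 1/4): locker 2 holds the prize so is unavailable; the attendant chooses uniformly among the 2 others, probability 1/2; weight (1/4)·(1/2) = 1/8.
If it is in locker 3 (prior 1/4): locker 2 is available but not opened; locker 4 gets probability (1 − 3/4)/2 = 1/8; weight (1/4)·(1/8) = 1/32.
If it is in locker 4 (prior 1/4): the attendant opened locker 4, so this case is ruled out; weight (1/4)·0 = 0.
The weights sum to 7/32.
So P(the prize voucher in locker 3 | the attendant opened locker 4) = (1/32) / (7/32) = 1/7.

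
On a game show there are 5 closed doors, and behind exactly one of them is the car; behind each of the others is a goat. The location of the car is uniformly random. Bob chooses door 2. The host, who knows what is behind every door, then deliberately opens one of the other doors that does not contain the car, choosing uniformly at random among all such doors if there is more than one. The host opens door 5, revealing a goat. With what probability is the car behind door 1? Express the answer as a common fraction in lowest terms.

Condition on the true location of the car.
If it is behind any of doors 1, 3, and 4 (prior 1/5 each): the host has 3 equally likely choices, so probability 1/3; weight (1/5)·(1/3) = 1/15 each.
If it is behind door 2 (prior 1/5): the host has 4 equally likely choices, so probability 1/4; weight (1/5)·(1/4) = 1/20.
If it is behind door 5 (prior 1/5): the host opened door 5, so this case is ruled out; weight (1/5)·0 = 0.
The weights sum to 1/4.
So P(the car behind door 1 | the host opened door 5) = (1/15) / (1/4) = 4/15.

4/15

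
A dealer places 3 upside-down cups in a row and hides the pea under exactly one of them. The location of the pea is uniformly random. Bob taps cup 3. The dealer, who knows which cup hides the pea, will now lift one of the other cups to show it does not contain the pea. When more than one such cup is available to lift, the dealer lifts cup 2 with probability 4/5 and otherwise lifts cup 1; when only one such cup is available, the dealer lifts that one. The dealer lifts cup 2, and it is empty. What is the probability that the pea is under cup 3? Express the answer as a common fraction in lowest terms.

4/9

Consider each possible location of the pea in turn.
If it is under cup 1 (prior 1/3): only cup 2 is available, probability 1; weight (1/3)·1 = 1/3.
If it is under cup 2 (prior 1/3): the dealer opened cup 2, so this case is ruled out; weight (1/3)·0 = 0.
If it is under cup 3 (prior 1/3): cup 2 is available, opened with probability 4/5; weight (1/3)·(4/5) = 4/15.
The weights sum to 3/5.
So P(the pea under cup 3 | the dealer opened cup 2) = (4/15) / (3/5) = 4/9.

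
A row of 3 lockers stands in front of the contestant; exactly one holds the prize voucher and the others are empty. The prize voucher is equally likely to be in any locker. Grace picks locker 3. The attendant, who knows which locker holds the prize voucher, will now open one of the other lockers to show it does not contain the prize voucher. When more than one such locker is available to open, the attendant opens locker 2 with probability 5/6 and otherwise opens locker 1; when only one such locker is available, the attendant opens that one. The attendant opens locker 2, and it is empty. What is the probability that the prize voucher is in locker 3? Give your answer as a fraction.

Consider each possible location of the prize voucher in turn.
If it is in locker 1 (prior 1/3): only locker 2 is available, probability 1; weight (1/3)·1 = 1/3.
If it is in locker 2 (prior 1/3): the attendant opened locker 2, so this case is ruled out; weight (1/3)·0 = 0.
If it is in locker 3 (prior 1/3): locker 2 is available, opened with probability 5/6; weight (1/3)·(5/6) = 5/18.
The weights sum to 11/18.
So P(the prize voucher in locker 3 | the attendant opened locker 2) = (5/18) / (11/18) = 5/11.

5/11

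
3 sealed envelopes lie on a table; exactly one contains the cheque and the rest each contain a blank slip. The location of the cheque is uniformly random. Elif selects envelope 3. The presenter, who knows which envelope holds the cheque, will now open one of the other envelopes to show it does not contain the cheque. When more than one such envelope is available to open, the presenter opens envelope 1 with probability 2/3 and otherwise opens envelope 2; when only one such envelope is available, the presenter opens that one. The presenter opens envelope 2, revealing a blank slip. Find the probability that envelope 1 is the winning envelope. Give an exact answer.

Consider each possible location of the cheque in turn.
If it is in envelope 1 (prior 1/3): only envelope 2 is available, probability 1; weight (1/3)·1 = 1/3.
If it is in envelope 2 (prior 1/3): the presenter opened envelope 2, so this case is ruled out; weight (1/3)·0 = 0.
If it is in envelope 3 (prior 1/3): envelope 1 is available but not opened, probability 1/3; weight (1/3)·(1/3) = 1/9.
The weights sum to 4/9.
So P(the cheque in envelope 1 | the presenter opened envelope 2) = (1/3) / (4/9) = 3/4.

3/4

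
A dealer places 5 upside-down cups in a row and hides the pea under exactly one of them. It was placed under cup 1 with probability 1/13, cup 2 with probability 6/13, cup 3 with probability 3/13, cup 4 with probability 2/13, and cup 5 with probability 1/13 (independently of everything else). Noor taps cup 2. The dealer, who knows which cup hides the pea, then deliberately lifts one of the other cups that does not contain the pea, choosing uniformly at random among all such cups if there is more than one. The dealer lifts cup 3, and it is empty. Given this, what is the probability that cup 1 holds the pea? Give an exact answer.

2/17

Consider each possible location of the pea in turn.
If it is under either of cups 1 and 5 (prior 1/13 each): the dealer has 3 equally likely choices, so probability 1/3; weight (1/13)·(1/3) = 1/39 each.
If it is under cup 2 (prior 6/13): the dealer has 4 equally likely choices, so probability 1/4; weight (6/13)·(1/4) = 3/26.
If it is under cup 3 (prior 3/13): the dealer opened cup 3, so this case is ruled out; weight (3/13)·0 = 0.
If it is under cup 4 (prior 2/13): the dealer has 3 equally likely choices, so probability 1/3; weight (2/13)·(1/3) = 2/39.
The weights sum to 17/78.
So P(the pea under cup 1 | the dealer opened cup 3) = (1/39) / (17/78) = 2/17.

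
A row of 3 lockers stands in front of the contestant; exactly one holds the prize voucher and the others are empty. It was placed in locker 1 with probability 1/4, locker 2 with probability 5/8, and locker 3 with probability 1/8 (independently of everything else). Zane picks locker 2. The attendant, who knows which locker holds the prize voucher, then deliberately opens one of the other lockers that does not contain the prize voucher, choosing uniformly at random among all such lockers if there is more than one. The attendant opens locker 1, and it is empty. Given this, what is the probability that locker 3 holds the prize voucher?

2/7

Condition on the true location of the prize voucher.
If it is in locker 1 (prior 1/4): the attendant opened locker 1, so this case is ruled out; weight (1/4)·0 = 0.
If it is in locker 2 (prior 5/8): the attendant has 2 equally likely choices, so probability 1/2; weight (5/8)·(1/2) = 5/16.
If it is in locker 3 (prior 1/8): the attendant has no choice, probability 1; weight (1/8)·1 = 1/8.
The weights sum to 7/16.
So P(the prize voucher in locker 3 | the attendant opened locker 1) = (1/8) / (7/16) = 2/7.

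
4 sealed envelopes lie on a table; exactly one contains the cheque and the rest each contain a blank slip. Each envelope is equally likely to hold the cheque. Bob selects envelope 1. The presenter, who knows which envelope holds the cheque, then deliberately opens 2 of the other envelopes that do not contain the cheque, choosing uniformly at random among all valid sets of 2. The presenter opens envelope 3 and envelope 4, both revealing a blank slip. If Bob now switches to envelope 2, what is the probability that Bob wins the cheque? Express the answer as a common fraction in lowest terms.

Condition on the true location of the cheque.
If it is in envelope 1 (prior 1/4): the presenter has 3 equally likely choices, so probability 1/3; weight (1/4)·(1/3) = 1/12.
If it is in envelope 2 (prior 1/4): the presenter has no choice, probability 1; weight (1/4)·1 = 1/4.
If it is in either of envelopes 3 and 4 (prior 1/4 each): that envelope was opened and seen not to hold the prize — ruled out; weight (1/4)·0 = 0 each.
The weights sum to 1/3.
So P(the cheque in envelope 2 | the presenter opened envelope 3 and envelope 4) = (1/4) / (1/3) = 3/4.

3/4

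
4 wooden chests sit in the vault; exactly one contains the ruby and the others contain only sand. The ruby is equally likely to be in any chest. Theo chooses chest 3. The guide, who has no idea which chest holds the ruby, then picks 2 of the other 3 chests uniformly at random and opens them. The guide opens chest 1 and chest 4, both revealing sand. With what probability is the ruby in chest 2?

Because the guide chose which chests to open without knowing where the ruby is, the choice is independent of the prize location. Learning that none of the 2 opened chests holds the ruby simply rules out those 2 locations and leaves the remaining 2 chests still equally likely by symmetry.
So P(the ruby in chest 2) = 1/2.

1/2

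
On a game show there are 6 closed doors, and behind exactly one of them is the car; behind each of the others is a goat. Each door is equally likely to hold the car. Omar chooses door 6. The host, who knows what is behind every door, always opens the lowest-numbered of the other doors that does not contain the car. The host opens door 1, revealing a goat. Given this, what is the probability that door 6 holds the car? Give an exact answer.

1/5

Consider each possible location of the car in turn.
If it is behind door 1 (prior 1/6): the host opened door 1, so this case is ruled out; weight (1/6)·0 = 0.
If it is behind any of doors 2, 3, 4, 5, and 6 (prior 1/6 each): door 1 is the lowest-numbered option available, probability 1; weight (1/6)·1 = 1/6 each.
The weights sum to 5/6.
So P(the car behind door 6 | the host opened door 1) = (1/6) / (5/6) = 1/5.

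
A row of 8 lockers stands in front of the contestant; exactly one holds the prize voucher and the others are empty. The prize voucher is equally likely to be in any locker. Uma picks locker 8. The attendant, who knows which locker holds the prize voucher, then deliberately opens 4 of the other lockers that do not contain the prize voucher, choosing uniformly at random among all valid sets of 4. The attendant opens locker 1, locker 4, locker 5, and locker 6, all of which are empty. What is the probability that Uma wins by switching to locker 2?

7/24

Apply Bayes' rule, conditioning on where the prize voucher actually is.
If it is in any of lockers 1, 4, 5, and 6 (prior 1/8 each): that locker was opened and seen not to hold the prize — ruled out; weight (1/8)·0 = 0 each.
If it is in any of lockers 2, 3, and 7 (prior 1/8 each): the attendant has 15 equally likely choices, so probability 1/15; weight (1/8)·(1/15) = 1/120 each.
If it is in locker 8 (prior 1/8): the attendant has 35 equally likely choices, so probability 1/35; weight (1/8)·(1/35) = 1/280.
The weights sum to 1/35.
So P(the prize voucher in locker 2 | the attendant opened locker 1, locker 4, locker 5, and locker 6) = (1/120) / (1/35) = 7/24.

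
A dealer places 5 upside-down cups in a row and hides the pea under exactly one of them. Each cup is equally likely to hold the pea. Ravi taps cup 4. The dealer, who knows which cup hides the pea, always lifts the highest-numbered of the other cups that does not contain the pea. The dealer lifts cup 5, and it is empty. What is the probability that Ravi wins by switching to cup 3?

Consider each possible location of the pea in turn.
If it is under any of cups 1, 2, 3, and 4 (prior 1/5 each): cup 5 is the highest-numbered option available, probability 1; weight (1/5)·1 = 1/5 each.
If it is under cup 5 (prior 1/5): the dealer opened cup 5, so this case is ruled out; weight (1/5)·0 = 0.
The weights sum to 4/5.
So P(the pea under cup 3 | the dealer opened cup 5) = (1/5) / (4/5) = 1/4.

1/4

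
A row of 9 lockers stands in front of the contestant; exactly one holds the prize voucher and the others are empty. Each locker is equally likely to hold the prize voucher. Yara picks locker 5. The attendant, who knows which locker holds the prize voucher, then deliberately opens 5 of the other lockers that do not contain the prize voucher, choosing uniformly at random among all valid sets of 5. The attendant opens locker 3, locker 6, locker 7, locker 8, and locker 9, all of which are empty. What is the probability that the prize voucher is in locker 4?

8/27

Apply Bayes' rule, conditioning on where the prize voucher actually is.
If it is in any of lockers 1, 2, and 4 (prior 1/9 each): the attendant has 21 equally likely choices, so probability 1/21; weight (1/9)·(1/21) = 1/189 each.
If it is in any of lockers 3, 6, 7, 8, and 9 (prior 1/9 each): that locker was opened and seen not to hold the prize — ruled out; weight (1/9)·0 = 0 each.
If it is in locker 5 (prior 1/9): the attendant has 56 equally likely choices, so probability 1/56; weight (1/9)·(1/56) = 1/504.
The weights sum to 1/56.
So P(the prize voucher in locker 4 | the attendant opened locker 3, locker 6, locker 7, locker 8, and locker 9) = (1/189) / (1/56) = 8/27.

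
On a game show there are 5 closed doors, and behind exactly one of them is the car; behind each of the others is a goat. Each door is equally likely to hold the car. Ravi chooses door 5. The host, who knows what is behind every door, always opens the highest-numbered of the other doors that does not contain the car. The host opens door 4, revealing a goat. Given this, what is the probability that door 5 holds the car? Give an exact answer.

1/4

Condition on the true location of the car.
If it is behind any of doors 1, 2, 3, and 5 (prior 1/5 each): door 4 is the highest-numbered option available, probability 1; weight (1/5)·1 = 1/5 each.
If it is behind door 4 (prior 1/5): the host opened door 4, so this case is ruled out; weight (1/5)·0 = 0.
The weights sum to 4/5.
So P(the car behind door 5 | the host opened door 4) = (1/5) / (4/5) = 1/4.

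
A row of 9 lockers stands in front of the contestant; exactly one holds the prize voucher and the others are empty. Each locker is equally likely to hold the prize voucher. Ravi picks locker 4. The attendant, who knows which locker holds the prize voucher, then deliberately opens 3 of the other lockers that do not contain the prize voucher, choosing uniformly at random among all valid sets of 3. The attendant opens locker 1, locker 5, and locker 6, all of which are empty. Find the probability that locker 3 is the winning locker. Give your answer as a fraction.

8/45

Condition on the true location of the prize voucher.
If it is in any of lockers 1, 5, and 6 (prior 1/9 each): that locker was opened and seen not to hold the prize — ruled out; weight (1/9)·0 = 0 each.
If it is in any of lockers 2, 3, 7, 8, and 9 (prior 1/9 each): the attendant has 35 equally likely choices, so probability 1/35; weight (1/9)·(1/35) = 1/315 each.
If it is in locker 4 (prior 1/9): the attendant has 56 equally likely choices, so probability 1/56; weight (1/9)·(1/56) = 1/504.
The weights sum to 1/56.
So P(the prize voucher in locker 3 | the attendant opened locker 1, locker 5, and locker 6) = (1/315) / (1/56) = 8/45.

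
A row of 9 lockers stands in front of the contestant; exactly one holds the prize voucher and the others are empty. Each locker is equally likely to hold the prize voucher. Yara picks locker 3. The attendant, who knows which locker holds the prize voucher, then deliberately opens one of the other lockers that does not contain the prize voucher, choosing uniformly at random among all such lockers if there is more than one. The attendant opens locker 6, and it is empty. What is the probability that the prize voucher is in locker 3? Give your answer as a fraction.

1/9

Apply Bayes' rule, conditioning on where the prize voucher actually is.
If it is in any of lockers 1, 2, 4, 5, 7, 8, and 9 (prior 1/9 each): the attendant has 7 equally likely choices, so probability 1/7; weight (1/9)·(1/7) = 1/63 each.
If it is in locker 3 (prior 1/9): the attendant has 8 equally likely choices, so probability 1/8; weight (1/9)·(1/8) = 1/72.
If it is in locker 6 (prior 1/9): the attendant opened locker 6, so this case is ruled out; weight (1/9)·0 = 0.
The weights sum to 1/8.
So P(the prize voucher in locker 3 | the attendant opened locker 6) = (1/72) / (1/8) = 1/9.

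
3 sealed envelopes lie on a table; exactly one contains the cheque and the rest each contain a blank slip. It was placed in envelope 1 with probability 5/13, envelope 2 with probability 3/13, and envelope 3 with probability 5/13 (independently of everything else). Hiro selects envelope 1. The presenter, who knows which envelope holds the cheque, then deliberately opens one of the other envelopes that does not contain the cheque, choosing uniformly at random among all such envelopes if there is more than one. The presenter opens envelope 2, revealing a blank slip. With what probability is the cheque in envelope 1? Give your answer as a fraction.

1/3

Consider each possible location of the cheque in turn.
If it is in envelope 1 (prior 5/13): the presenter has 2 equally likely choices, so probability 1/2; weight (5/13)·(1/2) = 5/26.
If it is in envelope 2 (prior 3/13): the presenter opened envelope 2, so this case is ruled out; weight (3/13)·0 = 0.
If it is in envelope 3 (prior 5/13): the presenter has no choice, probability 1; weight (5/13)·1 = 5/13.
The weights sum to 15/26.
So P(the cheque in envelope 1 | the presenter opened envelope 2) = (5/26) / (15/26) = 1/3.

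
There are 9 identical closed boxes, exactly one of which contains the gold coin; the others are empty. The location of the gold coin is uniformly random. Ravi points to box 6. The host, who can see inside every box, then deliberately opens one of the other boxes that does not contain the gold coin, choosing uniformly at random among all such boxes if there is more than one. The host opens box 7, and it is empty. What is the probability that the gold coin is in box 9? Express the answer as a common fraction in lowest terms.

Consider each possible location of the gold coin in turn.
If it is in any of boxes 1, 2, 3, 4, 5, 8, and 9 (prior 1/9 each): the host has 7 equally likely choices, so probability 1/7; weight (1/9)·(1/7) = 1/63 each.
If it is in box 6 (prior 1/9): the host has 8 equally likely choices, so probability 1/8; weight (1/9)·(1/8) = 1/72.
If it is in box 7 (prior 1/9): the host opened box 7, so this case is ruled out; weight (1/9)·0 = 0.
The weights sum to 1/8.
So P(the gold coin in box 9 | the host opened box 7) = (1/63) / (1/8) = 8/63.

8/63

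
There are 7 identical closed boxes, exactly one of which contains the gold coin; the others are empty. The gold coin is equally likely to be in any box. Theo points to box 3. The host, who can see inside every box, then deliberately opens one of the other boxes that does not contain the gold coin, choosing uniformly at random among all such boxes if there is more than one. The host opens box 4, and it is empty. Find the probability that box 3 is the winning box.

Apply Bayes' rule, conditioning on where the gold coin actually is.
If it is in any of boxes 1, 2, 5, 6, and 7 (prior 1/7 each): the host has 5 equally likely choices, so probability 1/5; weight (1/7)·(1/5) = 1/35 each.
If it is in box 3 (prior 1/7): the host has 6 equally likely choices, so probability 1/6; weight (1/7)·(1/6) = 1/42.
If it is in box 4 (prior 1/7): the host opened box 4, so this case is ruled out; weight (1/7)·0 = 0.
The weights sum to 1/6.
So P(the gold coin in box 3 | the host opened box 4) = (1/42) / (1/6) = 1/7.

1/7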